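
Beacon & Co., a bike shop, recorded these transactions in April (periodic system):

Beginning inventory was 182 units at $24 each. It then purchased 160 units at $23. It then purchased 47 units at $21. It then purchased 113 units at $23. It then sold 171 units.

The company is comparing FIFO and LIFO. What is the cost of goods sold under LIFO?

FIFO COGS: 171 @ $24 = $4,104
LIFO COGS: 113 @ $23 + 47 @ $21 + 11 @ $23 = $3,839

COGS = $3,839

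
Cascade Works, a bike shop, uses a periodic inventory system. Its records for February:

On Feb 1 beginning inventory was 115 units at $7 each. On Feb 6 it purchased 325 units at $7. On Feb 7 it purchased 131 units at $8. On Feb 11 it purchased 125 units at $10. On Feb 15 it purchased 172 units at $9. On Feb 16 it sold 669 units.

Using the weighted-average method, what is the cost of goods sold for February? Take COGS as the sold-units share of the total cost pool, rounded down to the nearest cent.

COGS = $5,338.12

Feb 16, sell 669: 669/868 × $6,926.00 → $5,338.12
Ending inventory (cost pool remaining) = $1,587.88
Check: goods available $6,926.00 = COGS $5,338.12 + ending $1,587.88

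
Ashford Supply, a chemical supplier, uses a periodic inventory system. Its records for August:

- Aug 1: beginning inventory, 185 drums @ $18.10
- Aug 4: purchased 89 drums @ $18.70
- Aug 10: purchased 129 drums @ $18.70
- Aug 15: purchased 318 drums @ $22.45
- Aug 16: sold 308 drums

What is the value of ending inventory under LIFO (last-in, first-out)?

Ending inventory = $7,649.60

Aug 16, 308 sold [LIFO — newest first]: 308 @ $22.45 = $6,914.60
Ending inventory: 185 @ $18.10 + 89 @ $18.70 + 129 @ $18.70 + 10 @ $22.45 = $7,649.60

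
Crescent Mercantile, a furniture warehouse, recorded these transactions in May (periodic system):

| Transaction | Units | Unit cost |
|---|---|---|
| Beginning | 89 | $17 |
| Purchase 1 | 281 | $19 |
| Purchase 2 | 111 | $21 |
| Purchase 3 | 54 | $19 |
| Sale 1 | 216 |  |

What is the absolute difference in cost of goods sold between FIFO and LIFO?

$400

FIFO COGS: 89 @ $17 + 127 @ $19 = $3,926
LIFO COGS: 54 @ $19 + 111 @ $21 + 51 @ $19 = $4,326
Difference = |$3,926 − $4,326| = $400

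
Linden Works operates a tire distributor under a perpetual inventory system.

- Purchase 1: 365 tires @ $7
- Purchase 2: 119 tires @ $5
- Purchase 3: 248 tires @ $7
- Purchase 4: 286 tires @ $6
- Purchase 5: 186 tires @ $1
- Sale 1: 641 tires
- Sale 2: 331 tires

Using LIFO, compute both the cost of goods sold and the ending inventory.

COGS = $5,164; ending inventory = $1,624

Sale 1 (641) [LIFO — newest first]: 186 @ $1 + 286 @ $6 + 169 @ $7 = $3,085
Sale 2 (331) [LIFO — newest first]: 79 @ $7 + 119 @ $5 + 133 @ $7 = $2,079
Total COGS = $3,085 + $2,079 = $5,164
Ending inventory: 232 @ $7 = $1,624
Check: goods available $6,788 = COGS $5,164 + ending $1,624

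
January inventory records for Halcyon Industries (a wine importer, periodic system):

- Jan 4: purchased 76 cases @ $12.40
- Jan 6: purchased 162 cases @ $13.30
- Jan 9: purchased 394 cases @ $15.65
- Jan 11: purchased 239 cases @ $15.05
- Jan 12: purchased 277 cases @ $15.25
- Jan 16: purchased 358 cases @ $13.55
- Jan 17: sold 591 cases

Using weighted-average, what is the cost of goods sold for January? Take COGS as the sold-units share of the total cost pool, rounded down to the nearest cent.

COGS = $8,608.03

Jan 17, sell 591: 591/1506 × $21,935.20 → $8,608.03
Ending inventory (cost pool remaining) = $13,327.17
Check: goods available $21,935.20 = COGS $8,608.03 + ending $13,327.17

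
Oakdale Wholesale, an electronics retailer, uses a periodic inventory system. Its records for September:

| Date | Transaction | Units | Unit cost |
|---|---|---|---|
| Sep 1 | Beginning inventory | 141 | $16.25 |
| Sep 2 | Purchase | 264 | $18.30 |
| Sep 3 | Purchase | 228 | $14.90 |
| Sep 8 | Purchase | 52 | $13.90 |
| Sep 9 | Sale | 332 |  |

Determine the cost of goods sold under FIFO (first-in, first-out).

Sep 9, 332 sold [FIFO — oldest first]: 141 @ $16.25 + 191 @ $18.30 = $5,786.55
Ending inventory: 73 @ $18.30 + 228 @ $14.90 + 52 @ $13.90 = $5,455.90

COGS = $5,786.55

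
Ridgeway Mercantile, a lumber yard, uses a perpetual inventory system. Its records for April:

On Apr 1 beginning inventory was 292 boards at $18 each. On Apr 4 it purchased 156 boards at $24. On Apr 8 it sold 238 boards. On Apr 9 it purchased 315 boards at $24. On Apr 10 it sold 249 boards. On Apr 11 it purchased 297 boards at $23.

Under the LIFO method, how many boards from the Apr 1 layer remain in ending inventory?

Apr 8, 238 sold [LIFO — newest first]: 156 @ $24 + 82 @ $18 = $5,220
Apr 10, 249 sold [LIFO — newest first]: 249 @ $24 = $5,976
Total COGS = $5,220 + $5,976 = $11,196
Ending inventory: 210 @ $18 + 66 @ $24 + 297 @ $23 = $12,195
Check: goods available $23,391 = COGS $11,196 + ending $12,195

210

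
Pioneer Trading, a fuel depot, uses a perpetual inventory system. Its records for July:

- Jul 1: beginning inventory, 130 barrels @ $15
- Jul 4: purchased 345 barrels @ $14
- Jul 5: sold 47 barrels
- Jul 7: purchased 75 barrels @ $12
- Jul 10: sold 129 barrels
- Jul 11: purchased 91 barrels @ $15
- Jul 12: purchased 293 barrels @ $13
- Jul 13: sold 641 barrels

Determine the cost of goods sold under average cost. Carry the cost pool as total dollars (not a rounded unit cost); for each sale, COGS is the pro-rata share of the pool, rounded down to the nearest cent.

After Jul 1: 130 on hand, pool $1,950.00 (≈ $15.0000 each)
After Jul 4: 475 on hand, pool $6,780.00 (≈ $14.2737 each)
Jul 5, sell 47: 47/475 × $6,780.00 → $670.86
After Jul 7: 503 on hand, pool $7,009.14 (≈ $13.9347 each)
Jul 10, sell 129: 129/503 × $7,009.14 → $1,797.57
After Jul 11: 465 on hand, pool $6,576.57 (≈ $14.1432 each)
After Jul 12: 758 on hand, pool $10,385.57 (≈ $13.7013 each)
Jul 13, sell 641: 641/758 × $10,385.57 → $8,782.52
Total COGS = $670.86 + $1,797.57 + $8,782.52 = $11,250.95
Ending inventory (cost pool remaining) = $1,603.05
Check: goods available $12,854.00 = COGS $11,250.95 + ending $1,603.05

COGS = $11,250.95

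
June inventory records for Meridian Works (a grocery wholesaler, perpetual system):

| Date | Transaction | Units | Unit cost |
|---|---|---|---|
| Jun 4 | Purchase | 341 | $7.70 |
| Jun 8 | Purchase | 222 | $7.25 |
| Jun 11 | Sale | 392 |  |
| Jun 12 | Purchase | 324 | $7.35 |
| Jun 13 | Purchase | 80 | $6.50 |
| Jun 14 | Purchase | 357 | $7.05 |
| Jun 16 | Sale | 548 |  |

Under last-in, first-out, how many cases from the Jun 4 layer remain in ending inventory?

Jun 11, 392 sold [LIFO — newest first]: 222 @ $7.25 + 170 @ $7.70 = $2,918.50
Jun 16, 548 sold [LIFO — newest first]: 357 @ $7.05 + 80 @ $6.50 + 111 @ $7.35 = $3,852.70
Total COGS = $2,918.50 + $3,852.70 = $6,771.20
Ending inventory: 171 @ $7.70 + 213 @ $7.35 = $2,882.25

171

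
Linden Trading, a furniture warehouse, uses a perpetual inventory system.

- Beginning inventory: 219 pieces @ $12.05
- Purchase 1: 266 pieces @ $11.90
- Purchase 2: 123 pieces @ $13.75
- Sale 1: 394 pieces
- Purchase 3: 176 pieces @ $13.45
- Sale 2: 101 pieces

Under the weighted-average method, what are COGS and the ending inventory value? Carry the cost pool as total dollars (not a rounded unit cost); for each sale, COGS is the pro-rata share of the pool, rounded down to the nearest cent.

After Beginning: 219 on hand, pool $2,638.95 (≈ $12.0500 each)
After Purchase 1: 485 on hand, pool $5,804.35 (≈ $11.9677 each)
After Purchase 2: 608 on hand, pool $7,495.60 (≈ $12.3283 each)
Sale 1, sell 394: 394/608 × $7,495.60 → $4,857.34
After Purchase 3: 390 on hand, pool $5,005.46 (≈ $12.8345 each)
Sale 2, sell 101: 101/390 × $5,005.46 → $1,296.28
Total COGS = $4,857.34 + $1,296.28 = $6,153.62
Ending inventory (cost pool remaining) = $3,709.18

COGS = $6,153.62; ending inventory = $3,709.18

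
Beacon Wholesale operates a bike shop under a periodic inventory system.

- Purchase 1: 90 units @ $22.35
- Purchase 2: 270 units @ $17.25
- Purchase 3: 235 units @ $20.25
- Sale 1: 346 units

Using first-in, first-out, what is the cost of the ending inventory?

Sale 1 (346) [FIFO — oldest first]: 90 @ $22.35 + 256 @ $17.25 = $6,427.50
Ending inventory: 14 @ $17.25 + 235 @ $20.25 = $5,000.25
Check: goods available $11,427.75 = COGS $6,427.50 + ending $5,000.25

Ending inventory = $5,000.25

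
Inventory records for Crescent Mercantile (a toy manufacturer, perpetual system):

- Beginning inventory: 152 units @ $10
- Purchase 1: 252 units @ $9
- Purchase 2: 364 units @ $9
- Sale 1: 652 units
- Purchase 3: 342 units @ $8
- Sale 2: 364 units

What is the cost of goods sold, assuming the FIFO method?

COGS = $9,048

Sale 1 (652) [FIFO — oldest first]: 152 @ $10 + 252 @ $9 + 248 @ $9 = $6,020
Sale 2 (364) [FIFO — oldest first]: 116 @ $9 + 248 @ $8 = $3,028
Total COGS = $6,020 + $3,028 = $9,048
Ending inventory: 94 @ $8 = $752
Check: goods available $9,800 = COGS $9,048 + ending $752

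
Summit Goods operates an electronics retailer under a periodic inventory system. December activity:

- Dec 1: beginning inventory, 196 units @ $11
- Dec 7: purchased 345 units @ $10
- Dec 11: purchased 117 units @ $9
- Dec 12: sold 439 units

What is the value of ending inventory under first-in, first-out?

Dec 12, 439 sold [FIFO — oldest first]: 196 @ $11 + 243 @ $10 = $4,586
Ending inventory: 102 @ $10 + 117 @ $9 = $2,073
Check: goods available $6,659 = COGS $4,586 + ending $2,073

Ending inventory = $2,073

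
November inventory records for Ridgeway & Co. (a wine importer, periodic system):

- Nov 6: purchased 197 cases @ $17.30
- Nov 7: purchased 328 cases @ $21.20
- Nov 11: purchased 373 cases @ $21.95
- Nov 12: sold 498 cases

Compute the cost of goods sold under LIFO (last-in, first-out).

COGS = $10,837.35

Nov 12, 498 sold [LIFO — newest first]: 373 @ $21.95 + 125 @ $21.20 = $10,837.35
Ending inventory: 197 @ $17.30 + 203 @ $21.20 = $7,711.70
Check: goods available $18,549.05 = COGS $10,837.35 + ending $7,711.70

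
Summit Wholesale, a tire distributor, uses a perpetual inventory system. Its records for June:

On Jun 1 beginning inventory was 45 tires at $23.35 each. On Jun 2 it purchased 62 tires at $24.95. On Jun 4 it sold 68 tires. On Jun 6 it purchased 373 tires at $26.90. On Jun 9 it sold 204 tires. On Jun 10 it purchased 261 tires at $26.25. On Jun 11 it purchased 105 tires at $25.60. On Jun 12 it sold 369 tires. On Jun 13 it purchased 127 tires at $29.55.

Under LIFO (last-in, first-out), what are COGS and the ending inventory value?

COGS = $16,794.55; ending inventory = $9,128.90

Jun 4, 68 sold [LIFO — newest first]: 62 @ $24.95 + 6 @ $23.35 = $1,687.00
Jun 9, 204 sold [LIFO — newest first]: 204 @ $26.90 = $5,487.60
Jun 12, 369 sold [LIFO — newest first]: 105 @ $25.60 + 261 @ $26.25 + 3 @ $26.90 = $9,619.95
Total COGS = $1,687.00 + $5,487.60 + $9,619.95 = $16,794.55
Ending inventory: 39 @ $23.35 + 166 @ $26.90 + 127 @ $29.55 = $9,128.90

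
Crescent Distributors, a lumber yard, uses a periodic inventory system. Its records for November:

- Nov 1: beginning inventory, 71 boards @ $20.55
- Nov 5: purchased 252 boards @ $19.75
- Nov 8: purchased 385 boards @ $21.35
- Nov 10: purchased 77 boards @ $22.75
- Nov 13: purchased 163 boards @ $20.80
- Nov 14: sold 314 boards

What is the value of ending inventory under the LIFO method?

Ending inventory = $13,075.90

Nov 14, 314 sold [LIFO — newest first]: 163 @ $20.80 + 77 @ $22.75 + 74 @ $21.35 = $6,722.05
Ending inventory: 71 @ $20.55 + 252 @ $19.75 + 311 @ $21.35 = $13,075.90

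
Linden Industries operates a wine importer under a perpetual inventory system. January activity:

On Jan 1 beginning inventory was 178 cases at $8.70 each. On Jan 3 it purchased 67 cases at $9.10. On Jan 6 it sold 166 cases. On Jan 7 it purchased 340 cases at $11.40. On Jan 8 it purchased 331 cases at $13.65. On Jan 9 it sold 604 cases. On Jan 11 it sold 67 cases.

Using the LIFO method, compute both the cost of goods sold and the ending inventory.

Jan 6, 166 sold [LIFO — newest first]: 67 @ $9.10 + 99 @ $8.70 = $1,471.00
Jan 9, 604 sold [LIFO — newest first]: 331 @ $13.65 + 273 @ $11.40 = $7,630.35
Jan 11, 67 sold [LIFO — newest first]: 67 @ $11.40 = $763.80
Total COGS = $1,471.00 + $7,630.35 + $763.80 = $9,865.15
Ending inventory: 79 @ $8.70 = $687.30

COGS = $9,865.15; ending inventory = $687.30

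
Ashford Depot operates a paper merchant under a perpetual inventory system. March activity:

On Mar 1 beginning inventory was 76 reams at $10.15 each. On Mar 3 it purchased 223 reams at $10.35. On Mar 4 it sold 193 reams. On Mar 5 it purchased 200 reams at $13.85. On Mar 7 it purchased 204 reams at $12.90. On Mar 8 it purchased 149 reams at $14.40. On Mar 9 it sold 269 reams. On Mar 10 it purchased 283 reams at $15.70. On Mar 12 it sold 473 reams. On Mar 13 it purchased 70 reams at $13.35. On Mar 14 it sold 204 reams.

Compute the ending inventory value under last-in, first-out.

Ending inventory = $669.90

Mar 4, 193 sold [LIFO — newest first]: 193 @ $10.35 = $1,997.55
Mar 9, 269 sold [LIFO — newest first]: 149 @ $14.40 + 120 @ $12.90 = $3,693.60
Mar 12, 473 sold [LIFO — newest first]: 283 @ $15.70 + 84 @ $12.90 + 106 @ $13.85 = $6,994.80
Mar 14, 204 sold [LIFO — newest first]: 70 @ $13.35 + 94 @ $13.85 + 30 @ $10.35 + 10 @ $10.15 = $2,648.40
Total COGS = $1,997.55 + $3,693.60 + $6,994.80 + $2,648.40 = $15,334.35
Ending inventory: 66 @ $10.15 = $669.90
Check: goods available $16,004.25 = COGS $15,334.35 + ending $669.90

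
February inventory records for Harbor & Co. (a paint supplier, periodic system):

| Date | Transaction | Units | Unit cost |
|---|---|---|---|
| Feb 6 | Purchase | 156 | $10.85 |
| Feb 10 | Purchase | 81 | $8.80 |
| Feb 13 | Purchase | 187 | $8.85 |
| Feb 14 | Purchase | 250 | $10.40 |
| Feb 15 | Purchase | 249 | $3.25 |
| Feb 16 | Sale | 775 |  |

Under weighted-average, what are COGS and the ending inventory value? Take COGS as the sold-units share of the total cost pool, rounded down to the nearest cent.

Feb 16, sell 775: 775/923 × $7,469.60 → $6,271.87
Ending inventory (cost pool remaining) = $1,197.73
Check: goods available $7,469.60 = COGS $6,271.87 + ending $1,197.73

COGS = $6,271.87; ending inventory = $1,197.73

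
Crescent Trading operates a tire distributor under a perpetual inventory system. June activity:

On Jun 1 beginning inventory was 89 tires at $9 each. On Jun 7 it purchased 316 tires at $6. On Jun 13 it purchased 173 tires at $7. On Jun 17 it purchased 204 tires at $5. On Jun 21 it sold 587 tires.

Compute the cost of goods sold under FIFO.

COGS = $3,953

Jun 21, 587 sold [FIFO — oldest first]: 89 @ $9 + 316 @ $6 + 173 @ $7 + 9 @ $5 = $3,953
Ending inventory: 195 @ $5 = $975
Check: goods available $4,928 = COGS $3,953 + ending $975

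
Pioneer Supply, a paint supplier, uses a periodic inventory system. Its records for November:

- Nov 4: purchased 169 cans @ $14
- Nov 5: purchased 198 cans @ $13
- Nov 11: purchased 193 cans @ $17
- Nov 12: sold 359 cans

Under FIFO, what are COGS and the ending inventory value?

Nov 12, 359 sold [FIFO — oldest first]: 169 @ $14 + 190 @ $13 = $4,836
Ending inventory: 8 @ $13 + 193 @ $17 = $3,385
Check: goods available $8,221 = COGS $4,836 + ending $3,385

COGS = $4,836; ending inventory = $3,385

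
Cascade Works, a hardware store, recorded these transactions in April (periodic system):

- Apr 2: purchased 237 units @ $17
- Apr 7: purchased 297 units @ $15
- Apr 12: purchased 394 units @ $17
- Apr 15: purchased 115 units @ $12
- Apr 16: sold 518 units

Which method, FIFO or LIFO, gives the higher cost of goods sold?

FIFO COGS: 237 @ $17 + 281 @ $15 = $8,244
LIFO COGS: 115 @ $12 + 394 @ $17 + 9 @ $15 = $8,213

FIFO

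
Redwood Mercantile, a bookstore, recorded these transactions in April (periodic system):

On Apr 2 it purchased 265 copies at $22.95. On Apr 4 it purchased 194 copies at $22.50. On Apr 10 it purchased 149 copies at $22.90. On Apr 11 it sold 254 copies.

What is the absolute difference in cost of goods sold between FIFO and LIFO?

FIFO COGS: 254 @ $22.95 = $5,829.30
LIFO COGS: 149 @ $22.90 + 105 @ $22.50 = $5,774.60
Difference = |$5,829.30 − $5,774.60| = $54.70

$54.70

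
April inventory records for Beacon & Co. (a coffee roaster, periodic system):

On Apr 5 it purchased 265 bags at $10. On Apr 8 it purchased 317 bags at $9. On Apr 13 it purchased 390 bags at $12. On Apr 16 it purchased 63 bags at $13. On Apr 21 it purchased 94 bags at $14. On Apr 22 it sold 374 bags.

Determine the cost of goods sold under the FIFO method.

Apr 22, 374 sold [FIFO — oldest first]: 265 @ $10 + 109 @ $9 = $3,631
Ending inventory: 208 @ $9 + 390 @ $12 + 63 @ $13 + 94 @ $14 = $8,687
Check: goods available $12,318 = COGS $3,631 + ending $8,687

COGS = $3,631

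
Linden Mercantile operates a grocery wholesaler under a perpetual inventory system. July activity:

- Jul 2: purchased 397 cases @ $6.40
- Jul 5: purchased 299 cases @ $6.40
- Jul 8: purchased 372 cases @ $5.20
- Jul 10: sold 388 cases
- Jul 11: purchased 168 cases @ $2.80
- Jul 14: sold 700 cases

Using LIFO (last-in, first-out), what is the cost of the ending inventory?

Jul 10, 388 sold [LIFO — newest first]: 372 @ $5.20 + 16 @ $6.40 = $2,036.80
Jul 14, 700 sold [LIFO — newest first]: 168 @ $2.80 + 283 @ $6.40 + 249 @ $6.40 = $3,875.20
Total COGS = $2,036.80 + $3,875.20 = $5,912.00
Ending inventory: 148 @ $6.40 = $947.20
Check: goods available $6,859.20 = COGS $5,912.00 + ending $947.20

Ending inventory = $947.20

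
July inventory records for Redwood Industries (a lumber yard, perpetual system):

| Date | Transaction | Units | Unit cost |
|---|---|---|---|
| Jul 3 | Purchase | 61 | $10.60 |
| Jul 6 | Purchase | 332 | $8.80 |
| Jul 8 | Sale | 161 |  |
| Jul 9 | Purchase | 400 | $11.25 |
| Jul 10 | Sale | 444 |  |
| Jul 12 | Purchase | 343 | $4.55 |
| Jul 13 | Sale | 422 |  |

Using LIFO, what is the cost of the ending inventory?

Jul 8, 161 sold [LIFO — newest first]: 161 @ $8.80 = $1,416.80
Jul 10, 444 sold [LIFO — newest first]: 400 @ $11.25 + 44 @ $8.80 = $4,887.20
Jul 13, 422 sold [LIFO — newest first]: 343 @ $4.55 + 79 @ $8.80 = $2,255.85
Total COGS = $1,416.80 + $4,887.20 + $2,255.85 = $8,559.85
Ending inventory: 61 @ $10.60 + 48 @ $8.80 = $1,069.00

Ending inventory = $1,069.00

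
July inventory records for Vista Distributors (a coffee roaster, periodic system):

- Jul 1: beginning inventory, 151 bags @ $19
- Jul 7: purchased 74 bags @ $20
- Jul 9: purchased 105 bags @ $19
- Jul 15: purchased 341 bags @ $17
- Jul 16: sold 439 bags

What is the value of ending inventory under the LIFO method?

Jul 16, 439 sold [LIFO — newest first]: 341 @ $17 + 98 @ $19 = $7,659
Ending inventory: 151 @ $19 + 74 @ $20 + 7 @ $19 = $4,482
Check: goods available $12,141 = COGS $7,659 + ending $4,482

Ending inventory = $4,482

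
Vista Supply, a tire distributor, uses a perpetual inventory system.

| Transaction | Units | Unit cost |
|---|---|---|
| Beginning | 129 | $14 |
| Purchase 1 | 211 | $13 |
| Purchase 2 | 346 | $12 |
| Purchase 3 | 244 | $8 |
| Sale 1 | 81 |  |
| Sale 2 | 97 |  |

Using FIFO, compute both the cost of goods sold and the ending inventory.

Sale 1 (81) [FIFO — oldest first]: 81 @ $14 = $1,134
Sale 2 (97) [FIFO — oldest first]: 48 @ $14 + 49 @ $13 = $1,309
Total COGS = $1,134 + $1,309 = $2,443
Ending inventory: 162 @ $13 + 346 @ $12 + 244 @ $8 = $8,210
Check: goods available $10,653 = COGS $2,443 + ending $8,210

COGS = $2,443; ending inventory = $8,210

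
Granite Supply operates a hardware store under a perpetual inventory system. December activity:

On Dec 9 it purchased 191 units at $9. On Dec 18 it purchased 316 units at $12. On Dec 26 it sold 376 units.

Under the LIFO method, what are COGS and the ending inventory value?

COGS = $4,332; ending inventory = $1,179

Dec 26, 376 sold [LIFO — newest first]: 316 @ $12 + 60 @ $9 = $4,332
Ending inventory: 131 @ $9 = $1,179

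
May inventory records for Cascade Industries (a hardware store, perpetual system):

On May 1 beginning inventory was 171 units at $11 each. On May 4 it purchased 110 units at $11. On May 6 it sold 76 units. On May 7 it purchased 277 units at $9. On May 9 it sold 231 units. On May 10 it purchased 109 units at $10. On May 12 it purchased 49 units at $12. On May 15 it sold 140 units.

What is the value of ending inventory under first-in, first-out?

May 6, 76 sold [FIFO — oldest first]: 76 @ $11 = $836
May 9, 231 sold [FIFO — oldest first]: 95 @ $11 + 110 @ $11 + 26 @ $9 = $2,489
May 15, 140 sold [FIFO — oldest first]: 140 @ $9 = $1,260
Total COGS = $836 + $2,489 + $1,260 = $4,585
Ending inventory: 111 @ $9 + 109 @ $10 + 49 @ $12 = $2,677

Ending inventory = $2,677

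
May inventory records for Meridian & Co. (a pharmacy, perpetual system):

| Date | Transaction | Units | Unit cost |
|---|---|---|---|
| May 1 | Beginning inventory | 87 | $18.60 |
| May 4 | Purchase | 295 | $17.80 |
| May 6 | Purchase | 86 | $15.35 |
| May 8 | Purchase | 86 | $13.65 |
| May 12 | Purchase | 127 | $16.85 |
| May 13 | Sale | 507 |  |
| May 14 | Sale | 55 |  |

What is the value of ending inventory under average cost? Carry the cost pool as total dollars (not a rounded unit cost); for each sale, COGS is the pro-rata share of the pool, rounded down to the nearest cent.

Ending inventory = $2,010.11

After May 1: 87 on hand, pool $1,618.20 (≈ $18.6000 each)
After May 4: 382 on hand, pool $6,869.20 (≈ $17.9822 each)
After May 6: 468 on hand, pool $8,189.30 (≈ $17.4985 each)
After May 8: 554 on hand, pool $9,363.20 (≈ $16.9011 each)
After May 12: 681 on hand, pool $11,503.15 (≈ $16.8916 each)
May 13, sell 507: 507/681 × $11,503.15 → $8,564.01
May 14, sell 55: 55/174 × $2,939.14 → $929.03
Total COGS = $8,564.01 + $929.03 = $9,493.04
Ending inventory (cost pool remaining) = $2,010.11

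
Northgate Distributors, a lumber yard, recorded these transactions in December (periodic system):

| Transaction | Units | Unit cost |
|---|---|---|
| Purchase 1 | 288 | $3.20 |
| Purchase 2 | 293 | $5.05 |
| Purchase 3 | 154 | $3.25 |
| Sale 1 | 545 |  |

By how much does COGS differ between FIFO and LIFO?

$74.30

FIFO COGS: 288 @ $3.20 + 257 @ $5.05 = $2,219.45
LIFO COGS: 154 @ $3.25 + 293 @ $5.05 + 98 @ $3.20 = $2,293.75
Difference = |$2,219.45 − $2,293.75| = $74.30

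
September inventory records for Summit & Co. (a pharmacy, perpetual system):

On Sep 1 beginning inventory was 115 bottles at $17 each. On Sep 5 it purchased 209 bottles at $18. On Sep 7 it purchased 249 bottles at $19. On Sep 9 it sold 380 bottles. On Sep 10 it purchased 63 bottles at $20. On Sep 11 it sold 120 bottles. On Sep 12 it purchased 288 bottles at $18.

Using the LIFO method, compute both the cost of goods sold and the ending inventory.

COGS = $9,375; ending inventory = $7,517

Sep 9, 380 sold [LIFO — newest first]: 249 @ $19 + 131 @ $18 = $7,089
Sep 11, 120 sold [LIFO — newest first]: 63 @ $20 + 57 @ $18 = $2,286
Total COGS = $7,089 + $2,286 = $9,375
Ending inventory: 115 @ $17 + 21 @ $18 + 288 @ $18 = $7,517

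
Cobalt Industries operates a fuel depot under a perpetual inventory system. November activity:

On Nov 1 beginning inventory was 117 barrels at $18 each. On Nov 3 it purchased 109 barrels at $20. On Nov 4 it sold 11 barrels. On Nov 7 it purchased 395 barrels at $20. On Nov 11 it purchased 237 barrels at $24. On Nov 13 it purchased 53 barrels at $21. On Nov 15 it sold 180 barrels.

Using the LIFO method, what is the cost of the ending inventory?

Ending inventory = $14,606

Nov 4, 11 sold [LIFO — newest first]: 11 @ $20 = $220
Nov 15, 180 sold [LIFO — newest first]: 53 @ $21 + 127 @ $24 = $4,161
Total COGS = $220 + $4,161 = $4,381
Ending inventory: 117 @ $18 + 98 @ $20 + 395 @ $20 + 110 @ $24 = $14,606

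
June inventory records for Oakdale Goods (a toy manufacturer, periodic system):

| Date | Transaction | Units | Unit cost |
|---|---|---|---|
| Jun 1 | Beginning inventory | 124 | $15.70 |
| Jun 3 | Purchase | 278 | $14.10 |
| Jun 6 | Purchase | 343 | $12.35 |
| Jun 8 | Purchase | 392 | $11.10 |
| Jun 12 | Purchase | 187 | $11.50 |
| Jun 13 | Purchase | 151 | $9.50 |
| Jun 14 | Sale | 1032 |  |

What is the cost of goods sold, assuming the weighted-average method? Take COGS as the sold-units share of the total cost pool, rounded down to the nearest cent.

COGS = $12,621.08

Jun 14, sell 1032: 1032/1475 × $18,038.85 → $12,621.08
Ending inventory (cost pool remaining) = $5,417.77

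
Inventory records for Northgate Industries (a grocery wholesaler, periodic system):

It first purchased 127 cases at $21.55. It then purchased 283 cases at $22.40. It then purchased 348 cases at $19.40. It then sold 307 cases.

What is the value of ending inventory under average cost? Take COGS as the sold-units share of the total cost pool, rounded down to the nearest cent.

Ending inventory = $9,417.01

Sale 1, sell 307: 307/758 × $15,827.25 → $6,410.24
Ending inventory (cost pool remaining) = $9,417.01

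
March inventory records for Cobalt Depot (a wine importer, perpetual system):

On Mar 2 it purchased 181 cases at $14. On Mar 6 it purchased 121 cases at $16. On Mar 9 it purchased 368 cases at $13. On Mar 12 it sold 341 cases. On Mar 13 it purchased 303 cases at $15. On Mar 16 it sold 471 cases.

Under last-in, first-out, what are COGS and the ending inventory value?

COGS = $11,545; ending inventory = $2,254

Mar 12, 341 sold [LIFO — newest first]: 341 @ $13 = $4,433
Mar 16, 471 sold [LIFO — newest first]: 303 @ $15 + 27 @ $13 + 121 @ $16 + 20 @ $14 = $7,112
Total COGS = $4,433 + $7,112 = $11,545
Ending inventory: 161 @ $14 = $2,254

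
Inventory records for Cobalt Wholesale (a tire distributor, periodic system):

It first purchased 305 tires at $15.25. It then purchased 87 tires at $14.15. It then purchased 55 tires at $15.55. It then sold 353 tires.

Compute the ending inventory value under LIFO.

Ending inventory = $1,433.50

Sale 1 (353) [LIFO — newest first]: 55 @ $15.55 + 87 @ $14.15 + 211 @ $15.25 = $5,304.05
Ending inventory: 94 @ $15.25 = $1,433.50
Check: goods available $6,737.55 = COGS $5,304.05 + ending $1,433.50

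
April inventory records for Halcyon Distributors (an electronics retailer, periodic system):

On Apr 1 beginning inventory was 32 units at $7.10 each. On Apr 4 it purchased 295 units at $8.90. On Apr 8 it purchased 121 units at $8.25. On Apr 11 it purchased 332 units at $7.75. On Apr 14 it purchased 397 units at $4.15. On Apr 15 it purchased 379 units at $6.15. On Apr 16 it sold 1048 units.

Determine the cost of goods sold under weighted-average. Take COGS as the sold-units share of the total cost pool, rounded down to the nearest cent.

Apr 16, sell 1048: 1048/1556 × $10,402.35 → $7,006.21
Ending inventory (cost pool remaining) = $3,396.14

COGS = $7,006.21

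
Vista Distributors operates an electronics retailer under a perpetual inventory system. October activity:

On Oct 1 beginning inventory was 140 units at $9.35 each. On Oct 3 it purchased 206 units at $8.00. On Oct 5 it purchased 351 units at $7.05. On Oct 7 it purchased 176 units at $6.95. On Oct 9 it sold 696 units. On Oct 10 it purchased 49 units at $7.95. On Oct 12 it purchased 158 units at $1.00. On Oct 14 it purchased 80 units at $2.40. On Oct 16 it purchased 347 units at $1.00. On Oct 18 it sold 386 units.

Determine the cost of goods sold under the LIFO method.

COGS = $5,490.35

Oct 9, 696 sold [LIFO — newest first]: 176 @ $6.95 + 351 @ $7.05 + 169 @ $8.00 = $5,049.75
Oct 18, 386 sold [LIFO — newest first]: 347 @ $1.00 + 39 @ $2.40 = $440.60
Total COGS = $5,049.75 + $440.60 = $5,490.35
Ending inventory: 140 @ $9.35 + 37 @ $8.00 + 49 @ $7.95 + 158 @ $1.00 + 41 @ $2.40 = $2,250.95
Check: goods available $7,741.30 = COGS $5,490.35 + ending $2,250.95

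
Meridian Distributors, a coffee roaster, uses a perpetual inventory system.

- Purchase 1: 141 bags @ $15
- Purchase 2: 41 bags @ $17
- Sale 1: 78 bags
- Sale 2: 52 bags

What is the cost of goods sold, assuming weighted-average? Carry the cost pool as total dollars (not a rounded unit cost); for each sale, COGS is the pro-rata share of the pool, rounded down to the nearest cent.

COGS = $2,008.57

After Purchase 1: 141 on hand, pool $2,115.00 (≈ $15.0000 each)
After Purchase 2: 182 on hand, pool $2,812.00 (≈ $15.4505 each)
Sale 1, sell 78: 78/182 × $2,812.00 → $1,205.14
Sale 2, sell 52: 52/104 × $1,606.86 → $803.43
Total COGS = $1,205.14 + $803.43 = $2,008.57
Ending inventory (cost pool remaining) = $803.43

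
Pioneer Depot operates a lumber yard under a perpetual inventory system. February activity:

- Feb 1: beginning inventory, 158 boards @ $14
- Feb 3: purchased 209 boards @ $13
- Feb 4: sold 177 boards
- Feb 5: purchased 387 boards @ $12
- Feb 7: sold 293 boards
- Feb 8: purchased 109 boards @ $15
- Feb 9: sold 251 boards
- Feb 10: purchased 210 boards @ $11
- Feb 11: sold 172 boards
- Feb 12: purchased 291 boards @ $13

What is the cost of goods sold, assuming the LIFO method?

Feb 4, 177 sold [LIFO — newest first]: 177 @ $13 = $2,301
Feb 7, 293 sold [LIFO — newest first]: 293 @ $12 = $3,516
Feb 9, 251 sold [LIFO — newest first]: 109 @ $15 + 94 @ $12 + 32 @ $13 + 16 @ $14 = $3,403
Feb 11, 172 sold [LIFO — newest first]: 172 @ $11 = $1,892
Total COGS = $2,301 + $3,516 + $3,403 + $1,892 = $11,112
Ending inventory: 142 @ $14 + 38 @ $11 + 291 @ $13 = $6,189
Check: goods available $17,301 = COGS $11,112 + ending $6,189

COGS = $11,112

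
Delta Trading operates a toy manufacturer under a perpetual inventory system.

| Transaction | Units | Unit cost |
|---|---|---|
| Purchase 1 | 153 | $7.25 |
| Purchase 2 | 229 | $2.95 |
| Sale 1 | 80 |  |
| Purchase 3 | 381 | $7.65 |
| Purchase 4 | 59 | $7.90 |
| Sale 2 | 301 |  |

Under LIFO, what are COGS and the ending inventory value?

COGS = $2,553.40; ending inventory = $2,612.15

Sale 1 (80) [LIFO — newest first]: 80 @ $2.95 = $236.00
Sale 2 (301) [LIFO — newest first]: 59 @ $7.90 + 242 @ $7.65 = $2,317.40
Total COGS = $236.00 + $2,317.40 = $2,553.40
Ending inventory: 153 @ $7.25 + 149 @ $2.95 + 139 @ $7.65 = $2,612.15
Check: goods available $5,165.55 = COGS $2,553.40 + ending $2,612.15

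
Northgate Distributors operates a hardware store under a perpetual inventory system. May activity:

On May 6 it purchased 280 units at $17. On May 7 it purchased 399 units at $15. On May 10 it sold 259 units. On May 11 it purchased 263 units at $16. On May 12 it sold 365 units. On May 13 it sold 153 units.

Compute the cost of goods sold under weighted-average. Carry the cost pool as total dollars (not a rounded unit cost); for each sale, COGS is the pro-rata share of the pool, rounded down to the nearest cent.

After May 6: 280 on hand, pool $4,760.00 (≈ $17.0000 each)
After May 7: 679 on hand, pool $10,745.00 (≈ $15.8247 each)
May 10, sell 259: 259/679 × $10,745.00 → $4,098.60
After May 11: 683 on hand, pool $10,854.40 (≈ $15.8922 each)
May 12, sell 365: 365/683 × $10,854.40 → $5,800.66
May 13, sell 153: 153/318 × $5,053.74 → $2,431.51
Total COGS = $4,098.60 + $5,800.66 + $2,431.51 = $12,330.77
Ending inventory (cost pool remaining) = $2,622.23

COGS = $12,330.77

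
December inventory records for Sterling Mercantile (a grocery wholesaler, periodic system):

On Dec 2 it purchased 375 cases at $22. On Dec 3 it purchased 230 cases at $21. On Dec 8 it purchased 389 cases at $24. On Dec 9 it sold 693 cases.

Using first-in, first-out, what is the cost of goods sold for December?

Dec 9, 693 sold [FIFO — oldest first]: 375 @ $22 + 230 @ $21 + 88 @ $24 = $15,192
Ending inventory: 301 @ $24 = $7,224
Check: goods available $22,416 = COGS $15,192 + ending $7,224

COGS = $15,192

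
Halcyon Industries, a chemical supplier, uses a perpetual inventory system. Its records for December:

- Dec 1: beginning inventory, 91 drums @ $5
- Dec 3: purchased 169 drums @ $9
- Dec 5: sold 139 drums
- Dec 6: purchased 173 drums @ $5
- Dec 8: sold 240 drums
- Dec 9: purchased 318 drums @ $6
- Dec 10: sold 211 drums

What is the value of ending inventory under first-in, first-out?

Ending inventory = $966

Dec 5, 139 sold [FIFO — oldest first]: 91 @ $5 + 48 @ $9 = $887
Dec 8, 240 sold [FIFO — oldest first]: 121 @ $9 + 119 @ $5 = $1,684
Dec 10, 211 sold [FIFO — oldest first]: 54 @ $5 + 157 @ $6 = $1,212
Total COGS = $887 + $1,684 + $1,212 = $3,783
Ending inventory: 161 @ $6 = $966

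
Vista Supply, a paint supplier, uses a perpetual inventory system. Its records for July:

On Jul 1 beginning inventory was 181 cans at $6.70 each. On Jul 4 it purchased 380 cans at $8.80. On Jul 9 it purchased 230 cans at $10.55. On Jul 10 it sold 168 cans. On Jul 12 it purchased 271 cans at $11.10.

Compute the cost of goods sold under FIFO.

Jul 10, 168 sold [FIFO — oldest first]: 168 @ $6.70 = $1,125.60
Ending inventory: 13 @ $6.70 + 380 @ $8.80 + 230 @ $10.55 + 271 @ $11.10 = $8,865.70

COGS = $1,125.60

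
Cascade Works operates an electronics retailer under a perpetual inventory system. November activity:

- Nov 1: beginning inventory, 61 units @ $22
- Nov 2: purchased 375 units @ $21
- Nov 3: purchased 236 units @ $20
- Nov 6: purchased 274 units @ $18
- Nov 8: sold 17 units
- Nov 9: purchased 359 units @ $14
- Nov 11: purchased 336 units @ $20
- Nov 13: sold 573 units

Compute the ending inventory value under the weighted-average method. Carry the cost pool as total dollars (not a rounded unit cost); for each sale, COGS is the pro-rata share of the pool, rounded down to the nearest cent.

Ending inventory = $19,593.60

After Nov 1: 61 on hand, pool $1,342.00 (≈ $22.0000 each)
After Nov 2: 436 on hand, pool $9,217.00 (≈ $21.1399 each)
After Nov 3: 672 on hand, pool $13,937.00 (≈ $20.7396 each)
After Nov 6: 946 on hand, pool $18,869.00 (≈ $19.9461 each)
Nov 8, sell 17: 17/946 × $18,869.00 → $339.08
After Nov 9: 1288 on hand, pool $23,555.92 (≈ $18.2888 each)
After Nov 11: 1624 on hand, pool $30,275.92 (≈ $18.6428 each)
Nov 13, sell 573: 573/1624 × $30,275.92 → $10,682.32
Total COGS = $339.08 + $10,682.32 = $11,021.40
Ending inventory (cost pool remaining) = $19,593.60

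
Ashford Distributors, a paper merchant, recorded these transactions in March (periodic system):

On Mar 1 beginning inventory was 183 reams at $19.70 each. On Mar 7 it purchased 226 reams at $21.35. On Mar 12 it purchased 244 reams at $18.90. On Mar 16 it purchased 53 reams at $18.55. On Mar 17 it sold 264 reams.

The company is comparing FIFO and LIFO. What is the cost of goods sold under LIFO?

FIFO COGS: 183 @ $19.70 + 81 @ $21.35 = $5,334.45
LIFO COGS: 53 @ $18.55 + 211 @ $18.90 = $4,971.05

COGS = $4,971.05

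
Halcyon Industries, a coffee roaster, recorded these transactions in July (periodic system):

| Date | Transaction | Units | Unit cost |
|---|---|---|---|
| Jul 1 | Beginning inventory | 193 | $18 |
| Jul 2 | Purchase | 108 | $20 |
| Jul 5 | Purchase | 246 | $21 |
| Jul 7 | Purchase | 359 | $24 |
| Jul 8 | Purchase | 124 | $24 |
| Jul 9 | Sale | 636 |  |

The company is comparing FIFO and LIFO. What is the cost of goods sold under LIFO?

FIFO COGS: 193 @ $18 + 108 @ $20 + 246 @ $21 + 89 @ $24 = $12,936
LIFO COGS: 124 @ $24 + 359 @ $24 + 153 @ $21 = $14,805

COGS = $14,805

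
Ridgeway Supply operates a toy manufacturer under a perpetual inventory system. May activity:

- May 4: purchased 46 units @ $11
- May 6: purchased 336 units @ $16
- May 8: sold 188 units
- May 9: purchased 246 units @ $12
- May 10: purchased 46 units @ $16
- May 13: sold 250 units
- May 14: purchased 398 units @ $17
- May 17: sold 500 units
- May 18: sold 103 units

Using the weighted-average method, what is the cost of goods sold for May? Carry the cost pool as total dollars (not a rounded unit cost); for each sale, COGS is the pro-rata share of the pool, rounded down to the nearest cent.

After May 4: 46 on hand, pool $506.00 (≈ $11.0000 each)
After May 6: 382 on hand, pool $5,882.00 (≈ $15.3979 each)
May 8, sell 188: 188/382 × $5,882.00 → $2,894.80
After May 9: 440 on hand, pool $5,939.20 (≈ $13.4982 each)
After May 10: 486 on hand, pool $6,675.20 (≈ $13.7350 each)
May 13, sell 250: 250/486 × $6,675.20 → $3,433.74
After May 14: 634 on hand, pool $10,007.46 (≈ $15.7846 each)
May 17, sell 500: 500/634 × $10,007.46 → $7,892.31
May 18, sell 103: 103/134 × $2,115.15 → $1,625.82
Total COGS = $2,894.80 + $3,433.74 + $7,892.31 + $1,625.82 = $15,846.67
Ending inventory (cost pool remaining) = $489.33

COGS = $15,846.67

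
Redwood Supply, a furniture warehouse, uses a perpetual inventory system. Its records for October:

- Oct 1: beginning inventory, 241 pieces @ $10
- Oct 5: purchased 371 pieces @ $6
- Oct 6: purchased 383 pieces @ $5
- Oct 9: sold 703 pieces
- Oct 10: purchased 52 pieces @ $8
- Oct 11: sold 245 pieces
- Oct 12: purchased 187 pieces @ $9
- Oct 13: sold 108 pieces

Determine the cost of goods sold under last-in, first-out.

COGS = $6,949

Oct 9, 703 sold [LIFO — newest first]: 383 @ $5 + 320 @ $6 = $3,835
Oct 11, 245 sold [LIFO — newest first]: 52 @ $8 + 51 @ $6 + 142 @ $10 = $2,142
Oct 13, 108 sold [LIFO — newest first]: 108 @ $9 = $972
Total COGS = $3,835 + $2,142 + $972 = $6,949
Ending inventory: 99 @ $10 + 79 @ $9 = $1,701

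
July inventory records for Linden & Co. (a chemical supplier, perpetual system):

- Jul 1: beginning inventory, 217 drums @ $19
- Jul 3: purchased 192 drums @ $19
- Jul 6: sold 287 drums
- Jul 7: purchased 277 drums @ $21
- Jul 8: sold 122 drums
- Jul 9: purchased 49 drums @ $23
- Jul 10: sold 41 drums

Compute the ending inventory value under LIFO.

Jul 6, 287 sold [LIFO — newest first]: 192 @ $19 + 95 @ $19 = $5,453
Jul 8, 122 sold [LIFO — newest first]: 122 @ $21 = $2,562
Jul 10, 41 sold [LIFO — newest first]: 41 @ $23 = $943
Total COGS = $5,453 + $2,562 + $943 = $8,958
Ending inventory: 122 @ $19 + 155 @ $21 + 8 @ $23 = $5,757
Check: goods available $14,715 = COGS $8,958 + ending $5,757

Ending inventory = $5,757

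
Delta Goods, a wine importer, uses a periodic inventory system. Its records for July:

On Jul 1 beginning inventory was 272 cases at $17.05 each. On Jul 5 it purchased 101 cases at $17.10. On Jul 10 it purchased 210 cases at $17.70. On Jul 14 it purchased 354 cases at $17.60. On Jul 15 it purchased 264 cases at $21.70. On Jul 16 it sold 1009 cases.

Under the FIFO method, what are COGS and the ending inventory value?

COGS = $17,874.50; ending inventory = $4,166.40

Jul 16, 1009 sold [FIFO — oldest first]: 272 @ $17.05 + 101 @ $17.10 + 210 @ $17.70 + 354 @ $17.60 + 72 @ $21.70 = $17,874.50
Ending inventory: 192 @ $21.70 = $4,166.40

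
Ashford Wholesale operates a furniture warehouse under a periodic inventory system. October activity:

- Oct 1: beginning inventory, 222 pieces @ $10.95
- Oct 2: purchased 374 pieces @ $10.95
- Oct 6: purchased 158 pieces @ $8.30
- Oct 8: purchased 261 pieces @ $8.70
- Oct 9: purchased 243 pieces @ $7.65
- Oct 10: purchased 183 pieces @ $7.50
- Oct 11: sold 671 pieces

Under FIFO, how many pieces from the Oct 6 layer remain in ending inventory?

83

Oct 11, 671 sold [FIFO — oldest first]: 222 @ $10.95 + 374 @ $10.95 + 75 @ $8.30 = $7,148.70
Ending inventory: 83 @ $8.30 + 261 @ $8.70 + 243 @ $7.65 + 183 @ $7.50 = $6,191.05
Check: goods available $13,339.75 = COGS $7,148.70 + ending $6,191.05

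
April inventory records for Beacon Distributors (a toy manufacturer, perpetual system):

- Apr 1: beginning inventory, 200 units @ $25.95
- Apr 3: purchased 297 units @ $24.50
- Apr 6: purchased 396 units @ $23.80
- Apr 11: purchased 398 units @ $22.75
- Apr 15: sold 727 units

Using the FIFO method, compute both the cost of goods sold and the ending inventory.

COGS = $17,940.50; ending inventory = $13,005.30

Apr 15, 727 sold [FIFO — oldest first]: 200 @ $25.95 + 297 @ $24.50 + 230 @ $23.80 = $17,940.50
Ending inventory: 166 @ $23.80 + 398 @ $22.75 = $13,005.30
Check: goods available $30,945.80 = COGS $17,940.50 + ending $13,005.30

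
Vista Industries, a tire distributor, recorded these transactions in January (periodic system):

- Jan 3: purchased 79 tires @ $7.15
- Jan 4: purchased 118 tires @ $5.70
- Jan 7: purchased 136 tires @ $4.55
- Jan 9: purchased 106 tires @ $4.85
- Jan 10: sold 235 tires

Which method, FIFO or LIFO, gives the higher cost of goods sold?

FIFO COGS: 79 @ $7.15 + 118 @ $5.70 + 38 @ $4.55 = $1,410.35
LIFO COGS: 106 @ $4.85 + 129 @ $4.55 = $1,101.05

FIFO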